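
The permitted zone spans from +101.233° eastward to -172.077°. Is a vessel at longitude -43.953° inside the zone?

No

Band width going east from +101.233° to -172.077°: ((-172.077 − 101.233) mod 360) = 86.690°.
Offset of -43.953° east of the west edge: ((-43.953 − 101.233) mod 360) = 214.814°.
214.814° > 86.690° ⇒ outside.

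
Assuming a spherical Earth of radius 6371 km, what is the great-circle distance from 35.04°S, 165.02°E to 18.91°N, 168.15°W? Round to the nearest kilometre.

Δλ = -168.15 − 165.02 = -333.17°; wrapped into (−180°, 180°]: 26.83°.
Δφ = 18.91 − -35.04 = 53.95°.
a = sin²(Δφ/2) + cos φ₁ · cos φ₂ · sin²(Δλ/2) = 0.247445.
c = 2·atan2(√a, √(1−a)) = 1.04129 rad → d = 6371·c ≈ 6634.05 km.

6634 km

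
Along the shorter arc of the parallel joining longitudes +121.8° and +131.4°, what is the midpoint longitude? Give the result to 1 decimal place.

+126.6°

Signed shortest Δλ from +121.8° to +131.4° is +9.6°.
Midpoint longitude = +121.8° + (+9.6°)/2 = +121.8° + 4.8° = +126.6°.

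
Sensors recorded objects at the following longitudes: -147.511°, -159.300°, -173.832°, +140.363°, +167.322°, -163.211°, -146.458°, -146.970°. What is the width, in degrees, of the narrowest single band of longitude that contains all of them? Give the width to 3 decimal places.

73.179°

Sort the longitudes: -173.832°, -163.211°, -159.300°, -147.511°, -146.970°, -146.458°, +140.363°, +167.322°.
Eastward gaps between consecutive values (wrapping around): 10.621°, 3.911°, 11.789°, 0.541°, 0.512°, 286.821°, 26.959°, 18.846°.
Largest gap = 286.821° ⇒ minimal covering band is its complement: 360° − 286.821° = 73.179°.
Band runs from +140.363° eastward to -146.458°, crossing the antimeridian.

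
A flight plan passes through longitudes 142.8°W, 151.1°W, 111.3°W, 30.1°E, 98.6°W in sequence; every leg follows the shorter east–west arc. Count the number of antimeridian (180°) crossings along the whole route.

0

Leg 1: -142.8° → -151.1°, shortest Δλ = -8.3° (west) — does not cross 180°.
Leg 2: -151.1° → -111.3°, shortest Δλ = 39.8° (east) — does not cross 180°.
Leg 3: -111.3° → +30.1°, shortest Δλ = 141.4° (east) — does not cross 180°.
Leg 4: +30.1° → -98.6°, shortest Δλ = -128.7° (west) — does not cross 180°.
Total crossings: 0.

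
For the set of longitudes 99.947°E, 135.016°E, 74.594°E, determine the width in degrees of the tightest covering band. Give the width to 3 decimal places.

60.422°

Sort the longitudes: +74.594°, +99.947°, +135.016°.
Eastward gaps between consecutive values (wrapping around): 25.353°, 35.069°, 299.578°.
Largest gap = 299.578° ⇒ minimal covering band is its complement: 360° − 299.578° = 60.422°.
Band runs from +74.594° eastward to +135.016°.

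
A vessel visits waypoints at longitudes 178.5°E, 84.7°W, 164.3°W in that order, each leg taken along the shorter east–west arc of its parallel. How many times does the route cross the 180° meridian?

Leg 1: +178.5° → -84.7°, shortest Δλ = 96.8° (east) — crosses 180°.
Leg 2: -84.7° → -164.3°, shortest Δλ = -79.6° (west) — does not cross 180°.
Total crossings: 1.

1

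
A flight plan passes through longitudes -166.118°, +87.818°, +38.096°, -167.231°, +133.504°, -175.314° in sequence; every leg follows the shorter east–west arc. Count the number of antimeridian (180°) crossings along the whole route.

Leg 1: -166.118° → +87.818°, shortest Δλ = -106.064° (west) — crosses 180°.
Leg 2: +87.818° → +38.096°, shortest Δλ = -49.722° (west) — does not cross 180°.
Leg 3: +38.096° → -167.231°, shortest Δλ = 154.673° (east) — crosses 180°.
Leg 4: -167.231° → +133.504°, shortest Δλ = -59.265° (west) — crosses 180°.
Leg 5: +133.504° → -175.314°, shortest Δλ = 51.182° (east) — crosses 180°.
Total crossings: 4.

4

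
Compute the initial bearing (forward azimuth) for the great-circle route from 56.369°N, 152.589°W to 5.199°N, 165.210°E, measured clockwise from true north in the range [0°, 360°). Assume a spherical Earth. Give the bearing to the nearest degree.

230°

Δλ = 165.210 − -152.589 = 317.799°; wrapped into (−180°, 180°]: -42.201°.
θ = atan2( sin Δλ · cos φ₂ , cos φ₁ · sin φ₂ − sin φ₁ · cos φ₂ · cos Δλ )
  = atan2(-0.66897, -0.56408) = -130.138° → normalised to [0°, 360°): 229.862°.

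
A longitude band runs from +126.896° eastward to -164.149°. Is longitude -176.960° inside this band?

Yes

Band width going east from +126.896° to -164.149°: ((-164.149 − 126.896) mod 360) = 68.955°.
Offset of -176.960° east of the west edge: ((-176.960 − 126.896) mod 360) = 56.144°.
56.144° ≤ 68.955° ⇒ inside.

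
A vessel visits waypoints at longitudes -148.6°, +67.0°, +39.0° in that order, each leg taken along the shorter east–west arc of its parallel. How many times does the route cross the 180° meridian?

1

Leg 1: -148.6° → +67.0°, shortest Δλ = -144.4° (west) — crosses 180°.
Leg 2: +67.0° → +39.0°, shortest Δλ = -28.0° (west) — does not cross 180°.
Total crossings: 1.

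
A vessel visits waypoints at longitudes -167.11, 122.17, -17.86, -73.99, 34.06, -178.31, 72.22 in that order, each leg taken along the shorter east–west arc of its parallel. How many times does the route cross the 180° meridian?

Leg 1: -167.11° → +122.17°, shortest Δλ = -70.72° (west) — crosses 180°.
Leg 2: +122.17° → -17.86°, shortest Δλ = -140.03° (west) — does not cross 180°.
Leg 3: -17.86° → -73.99°, shortest Δλ = -56.13° (west) — does not cross 180°.
Leg 4: -73.99° → +34.06°, shortest Δλ = 108.05° (east) — does not cross 180°.
Leg 5: +34.06° → -178.31°, shortest Δλ = 147.63° (east) — crosses 180°.
Leg 6: -178.31° → +72.22°, shortest Δλ = -109.47° (west) — crosses 180°.
Total crossings: 3.

3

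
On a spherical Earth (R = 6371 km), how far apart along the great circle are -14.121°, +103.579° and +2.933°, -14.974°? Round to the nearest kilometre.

13164 km

Δλ = -14.974 − 103.579 = -118.553°.
Δφ = 2.933 − -14.121 = 17.054°.
a = sin²(Δφ/2) + cos φ₁ · cos φ₂ · sin²(Δλ/2) = 0.737702.
c = 2·atan2(√a, √(1−a)) = 2.06622 rad → d = 6371·c ≈ 13163.89 km.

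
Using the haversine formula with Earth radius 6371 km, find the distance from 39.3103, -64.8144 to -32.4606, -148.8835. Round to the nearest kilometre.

11766 km

Δλ = -148.8835 − -64.8144 = -84.0691°.
Δφ = -32.4606 − 39.3103 = -71.7709°.
a = sin²(Δφ/2) + cos φ₁ · cos φ₂ · sin²(Δλ/2) = 0.636283.
c = 2·atan2(√a, √(1−a)) = 1.84685 rad → d = 6371·c ≈ 11766.31 km.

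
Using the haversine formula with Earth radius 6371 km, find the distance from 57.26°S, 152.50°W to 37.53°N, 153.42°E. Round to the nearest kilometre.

Δλ = 153.42 − -152.50 = 305.92°; wrapped into (−180°, 180°]: -54.08°.
Δφ = 37.53 − -57.26 = 94.79°.
a = sin²(Δφ/2) + cos φ₁ · cos φ₂ · sin²(Δλ/2) = 0.630393.
c = 2·atan2(√a, √(1−a)) = 1.83463 rad → d = 6371·c ≈ 11688.44 km.

11688 km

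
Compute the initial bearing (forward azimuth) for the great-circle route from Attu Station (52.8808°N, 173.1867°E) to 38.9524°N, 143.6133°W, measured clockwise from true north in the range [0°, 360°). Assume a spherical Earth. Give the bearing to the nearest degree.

98°

Δλ = -143.6133 − 173.1867 = -316.8000°; wrapped into (−180°, 180°]: 43.2000°.
θ = atan2( sin Δλ · cos φ₂ , cos φ₁ · sin φ₂ − sin φ₁ · cos φ₂ · cos Δλ )
  = atan2(0.53235, -0.07264) = 97.770° → normalised to [0°, 360°): 97.770°.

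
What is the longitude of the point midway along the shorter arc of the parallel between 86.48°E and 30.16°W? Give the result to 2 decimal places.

Signed shortest Δλ from +86.48° to -30.16° is -116.64°.
Midpoint longitude = +86.48° + (-116.64°)/2 = +86.48° − 58.32° = +28.16°.

28.16°E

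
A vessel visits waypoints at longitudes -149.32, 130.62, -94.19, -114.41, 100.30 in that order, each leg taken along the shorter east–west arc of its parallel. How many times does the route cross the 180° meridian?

3

Leg 1: -149.32° → +130.62°, shortest Δλ = -80.06° (west) — crosses 180°.
Leg 2: +130.62° → -94.19°, shortest Δλ = 135.19° (east) — crosses 180°.
Leg 3: -94.19° → -114.41°, shortest Δλ = -20.22° (west) — does not cross 180°.
Leg 4: -114.41° → +100.30°, shortest Δλ = -145.29° (west) — crosses 180°.
Total crossings: 3.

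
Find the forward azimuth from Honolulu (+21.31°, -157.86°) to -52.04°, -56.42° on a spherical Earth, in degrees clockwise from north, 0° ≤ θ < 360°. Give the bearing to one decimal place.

138.9°

Δλ = -56.42 − -157.86 = 101.44°.
θ = atan2( sin Δλ · cos φ₂ , cos φ₁ · sin φ₂ − sin φ₁ · cos φ₂ · cos Δλ )
  = atan2(0.60289, -0.69020) = 138.863° → normalised to [0°, 360°): 138.863°.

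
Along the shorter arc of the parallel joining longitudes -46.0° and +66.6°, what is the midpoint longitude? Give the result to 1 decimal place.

Signed shortest Δλ from -46.0° to +66.6° is +112.6°.
Midpoint longitude = -46.0° + (+112.6°)/2 = -46.0° + 56.3° = +10.3°.

+10.3°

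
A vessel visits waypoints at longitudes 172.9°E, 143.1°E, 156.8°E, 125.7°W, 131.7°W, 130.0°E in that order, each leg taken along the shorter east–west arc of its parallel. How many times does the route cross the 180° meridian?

2

Leg 1: +172.9° → +143.1°, shortest Δλ = -29.8° (west) — does not cross 180°.
Leg 2: +143.1° → +156.8°, shortest Δλ = 13.7° (east) — does not cross 180°.
Leg 3: +156.8° → -125.7°, shortest Δλ = 77.5° (east) — crosses 180°.
Leg 4: -125.7° → -131.7°, shortest Δλ = -6.0° (west) — does not cross 180°.
Leg 5: -131.7° → +130.0°, shortest Δλ = -98.3° (west) — crosses 180°.
Total crossings: 2.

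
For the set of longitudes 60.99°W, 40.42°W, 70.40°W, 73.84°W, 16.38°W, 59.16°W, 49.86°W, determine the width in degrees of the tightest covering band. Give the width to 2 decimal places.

57.46°

Sort the longitudes: -73.84°, -70.40°, -60.99°, -59.16°, -49.86°, -40.42°, -16.38°.
Eastward gaps between consecutive values (wrapping around): 3.44°, 9.41°, 1.83°, 9.30°, 9.44°, 24.04°, 302.54°.
Largest gap = 302.54° ⇒ minimal covering band is its complement: 360° − 302.54° = 57.46°.
Band runs from -73.84° eastward to -16.38°.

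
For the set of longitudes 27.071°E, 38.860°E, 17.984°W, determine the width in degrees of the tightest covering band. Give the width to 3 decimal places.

56.844°

Sort the longitudes: -17.984°, +27.071°, +38.860°.
Eastward gaps between consecutive values (wrapping around): 45.055°, 11.789°, 303.156°.
Largest gap = 303.156° ⇒ minimal covering band is its complement: 360° − 303.156° = 56.844°.
Band runs from -17.984° eastward to +38.860°.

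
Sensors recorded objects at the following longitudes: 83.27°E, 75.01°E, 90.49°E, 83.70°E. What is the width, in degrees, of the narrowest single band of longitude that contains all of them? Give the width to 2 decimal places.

Sort the longitudes: +75.01°, +83.27°, +83.70°, +90.49°.
Eastward gaps between consecutive values (wrapping around): 8.26°, 0.43°, 6.79°, 344.52°.
Largest gap = 344.52° ⇒ minimal covering band is its complement: 360° − 344.52° = 15.48°.
Band runs from +75.01° eastward to +90.49°.

15.48°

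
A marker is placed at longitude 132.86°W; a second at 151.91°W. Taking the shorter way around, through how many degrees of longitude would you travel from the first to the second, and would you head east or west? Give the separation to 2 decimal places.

19.05° west

Raw difference: -151.91 − -132.86 = -19.05°.
Normalise into (−180°, 180°]: -19.05° stays -19.05°.
Negative ⇒ the second point lies to the west; separation 19.05°.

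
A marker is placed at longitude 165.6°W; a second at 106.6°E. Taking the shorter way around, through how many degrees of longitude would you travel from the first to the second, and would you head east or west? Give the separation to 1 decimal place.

Raw difference: 106.6 − -165.6 = 272.2°.
Normalise into (−180°, 180°]: 272.2° − 360° = -87.8°.
Negative ⇒ the second point lies to the west; separation 87.8°.

87.8° west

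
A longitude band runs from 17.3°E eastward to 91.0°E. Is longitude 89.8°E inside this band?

Band width going east from +17.3° to +91.0°: ((91.0 − 17.3) mod 360) = 73.7°.
Offset of +89.8° east of the west edge: ((89.8 − 17.3) mod 360) = 72.5°.
72.5° ≤ 73.7° ⇒ inside.

Yes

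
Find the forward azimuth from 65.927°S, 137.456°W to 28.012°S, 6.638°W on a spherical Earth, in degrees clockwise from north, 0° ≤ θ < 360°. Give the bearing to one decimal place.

Δλ = -6.638 − -137.456 = 130.818°.
θ = atan2( sin Δλ · cos φ₂ , cos φ₁ · sin φ₂ − sin φ₁ · cos φ₂ · cos Δλ )
  = atan2(0.66813, -0.71846) = 137.079° → normalised to [0°, 360°): 137.079°.

137.1°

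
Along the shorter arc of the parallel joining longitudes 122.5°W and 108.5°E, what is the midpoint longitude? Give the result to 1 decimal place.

173.0°E

Signed shortest Δλ from -122.5° to +108.5° is -129.0°.
Midpoint longitude = -122.5° + (-129.0°)/2 = -122.5° − 64.5° = -187.0°.
Normalise into (−180°, 180°]: +173.0°.
(The naïve average (-122.5 + +108.5)/2 = -7.0° is on the wrong side of the globe.)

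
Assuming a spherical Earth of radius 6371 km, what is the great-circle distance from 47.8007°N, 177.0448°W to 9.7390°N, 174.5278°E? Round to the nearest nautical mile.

2325 nmi

Δλ = 174.5278 − -177.0448 = 351.5726°; wrapped into (−180°, 180°]: -8.4274°.
Δφ = 9.7390 − 47.8007 = -38.0617°.
a = sin²(Δφ/2) + cos φ₁ · cos φ₂ · sin²(Δλ/2) = 0.109901.
c = 2·atan2(√a, √(1−a)) = 0.67581 rad → d = 6371·c ≈ 4305.60 km ≈ 2324.84 nmi.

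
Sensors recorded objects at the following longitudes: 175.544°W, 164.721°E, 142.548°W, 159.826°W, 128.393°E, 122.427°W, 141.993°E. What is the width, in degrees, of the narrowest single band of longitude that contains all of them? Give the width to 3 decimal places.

Sort the longitudes: -175.544°, -159.826°, -142.548°, -122.427°, +128.393°, +141.993°, +164.721°.
Eastward gaps between consecutive values (wrapping around): 15.718°, 17.278°, 20.121°, 250.820°, 13.600°, 22.728°, 19.735°.
Largest gap = 250.820° ⇒ minimal covering band is its complement: 360° − 250.820° = 109.180°.
Band runs from +128.393° eastward to -122.427°, crossing the antimeridian.

109.180°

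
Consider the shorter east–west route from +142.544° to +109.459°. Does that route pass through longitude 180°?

Signed shortest Δλ = ((109.459 − 142.544 + 180) mod 360) − 180 = -33.085°.
Going west by 33.085° from +142.544° reaches +109.459° without touching 180°.

No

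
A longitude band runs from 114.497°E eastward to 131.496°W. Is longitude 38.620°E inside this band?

No

Band width going east from +114.497° to -131.496°: ((-131.496 − 114.497) mod 360) = 114.007°.
Offset of +38.620° east of the west edge: ((38.620 − 114.497) mod 360) = 284.123°.
284.123° > 114.007° ⇒ outside.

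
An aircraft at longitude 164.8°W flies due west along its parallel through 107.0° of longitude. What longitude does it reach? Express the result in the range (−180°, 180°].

Start at -164.8°; shift −107.0° → -271.8°.
-271.8° lies outside (−180°, 180°]; add 360° → +88.2°.

88.2°E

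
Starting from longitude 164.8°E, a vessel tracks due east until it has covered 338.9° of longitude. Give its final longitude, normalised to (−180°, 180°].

Start at +164.8°; shift +338.9° → +503.7°.
+503.7° lies outside (−180°, 180°]; subtract 360° → +143.7°.

143.7°E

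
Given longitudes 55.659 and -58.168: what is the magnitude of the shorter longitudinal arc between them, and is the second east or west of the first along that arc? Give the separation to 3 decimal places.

Raw difference: -58.168 − 55.659 = -113.827°.
Normalise into (−180°, 180°]: -113.827° stays -113.827°.
Negative ⇒ the second point lies to the west; separation 113.827°.

113.827° west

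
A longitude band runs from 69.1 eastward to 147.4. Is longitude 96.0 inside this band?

Band width going east from +69.1° to +147.4°: ((147.4 − 69.1) mod 360) = 78.3°.
Offset of +96.0° east of the west edge: ((96.0 − 69.1) mod 360) = 26.9°.
26.9° ≤ 78.3° ⇒ inside.

Yes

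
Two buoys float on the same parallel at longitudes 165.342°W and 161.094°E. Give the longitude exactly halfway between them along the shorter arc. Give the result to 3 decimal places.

Signed shortest Δλ from -165.342° to +161.094° is -33.564°.
Midpoint longitude = -165.342° + (-33.564°)/2 = -165.342° − 16.782° = -182.124°.
Normalise into (−180°, 180°]: +177.876°.
(The naïve average (-165.342 + +161.094)/2 = -2.124° is on the wrong side of the globe.)

177.876°E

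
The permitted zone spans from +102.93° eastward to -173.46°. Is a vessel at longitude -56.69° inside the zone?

No

Band width going east from +102.93° to -173.46°: ((-173.46 − 102.93) mod 360) = 83.61°.
Offset of -56.69° east of the west edge: ((-56.69 − 102.93) mod 360) = 200.38°.
200.38° > 83.61° ⇒ outside.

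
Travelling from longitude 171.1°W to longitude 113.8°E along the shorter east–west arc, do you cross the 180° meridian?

Naïve |113.8 − -171.1| = 284.9° > 180°, so the shorter arc goes the other way round — across 180°.
Signed shortest Δλ = ((113.8 − -171.1 + 180) mod 360) − 180 = -75.1°.
Going west by 75.1° from -171.1° passes through 180° before reaching +113.8°.

Yes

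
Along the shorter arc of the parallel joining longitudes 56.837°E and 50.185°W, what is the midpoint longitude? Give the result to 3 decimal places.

3.326°E

Signed shortest Δλ from +56.837° to -50.185° is -107.022°.
Midpoint longitude = +56.837° + (-107.022°)/2 = +56.837° − 53.511° = +3.326°.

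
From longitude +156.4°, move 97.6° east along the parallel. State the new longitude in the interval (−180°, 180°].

Start at +156.4°; shift +97.6° → +254.0°.
+254.0° lies outside (−180°, 180°]; subtract 360° → -106.0°.

-106.0°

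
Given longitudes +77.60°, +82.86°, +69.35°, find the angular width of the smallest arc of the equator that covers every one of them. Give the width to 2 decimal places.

Sort the longitudes: +69.35°, +77.60°, +82.86°.
Eastward gaps between consecutive values (wrapping around): 8.25°, 5.26°, 346.49°.
Largest gap = 346.49° ⇒ minimal covering band is its complement: 360° − 346.49° = 13.51°.
Band runs from +69.35° eastward to +82.86°.

13.51°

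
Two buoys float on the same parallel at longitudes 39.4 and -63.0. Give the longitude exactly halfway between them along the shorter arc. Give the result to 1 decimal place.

Signed shortest Δλ from +39.4° to -63.0° is -102.4°.
Midpoint longitude = +39.4° + (-102.4°)/2 = +39.4° − 51.2° = -11.8°.

-11.8°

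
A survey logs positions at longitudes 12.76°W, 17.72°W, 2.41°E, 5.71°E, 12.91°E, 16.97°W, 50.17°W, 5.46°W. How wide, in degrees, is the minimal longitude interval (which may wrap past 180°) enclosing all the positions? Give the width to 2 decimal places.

Sort the longitudes: -50.17°, -17.72°, -16.97°, -12.76°, -5.46°, +2.41°, +5.71°, +12.91°.
Eastward gaps between consecutive values (wrapping around): 32.45°, 0.75°, 4.21°, 7.30°, 7.87°, 3.30°, 7.20°, 296.92°.
Largest gap = 296.92° ⇒ minimal covering band is its complement: 360° − 296.92° = 63.08°.
Band runs from -50.17° eastward to +12.91°.

63.08°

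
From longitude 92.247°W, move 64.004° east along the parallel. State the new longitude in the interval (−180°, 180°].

Start at -92.247°; shift +64.004° → -28.243°.
-28.243° already lies in (−180°, 180°].

28.243°W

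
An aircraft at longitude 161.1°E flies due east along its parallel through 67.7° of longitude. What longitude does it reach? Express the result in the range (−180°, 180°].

Start at +161.1°; shift +67.7° → +228.8°.
+228.8° lies outside (−180°, 180°]; subtract 360° → -131.2°.

131.2°W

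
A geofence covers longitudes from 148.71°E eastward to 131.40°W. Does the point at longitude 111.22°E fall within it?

Band width going east from +148.71° to -131.40°: ((-131.40 − 148.71) mod 360) = 79.89°.
Offset of +111.22° east of the west edge: ((111.22 − 148.71) mod 360) = 322.51°.
322.51° > 79.89° ⇒ outside.

No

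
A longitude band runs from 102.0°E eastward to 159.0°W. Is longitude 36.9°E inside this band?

No

Band width going east from +102.0° to -159.0°: ((-159.0 − 102.0) mod 360) = 99.0°.
Offset of +36.9° east of the west edge: ((36.9 − 102.0) mod 360) = 294.9°.
294.9° > 99.0° ⇒ outside.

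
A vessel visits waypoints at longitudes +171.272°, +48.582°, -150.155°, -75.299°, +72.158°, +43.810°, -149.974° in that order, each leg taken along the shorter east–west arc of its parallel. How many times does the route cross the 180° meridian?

2

Leg 1: +171.272° → +48.582°, shortest Δλ = -122.69° (west) — does not cross 180°.
Leg 2: +48.582° → -150.155°, shortest Δλ = 161.263° (east) — crosses 180°.
Leg 3: -150.155° → -75.299°, shortest Δλ = 74.856° (east) — does not cross 180°.
Leg 4: -75.299° → +72.158°, shortest Δλ = 147.457° (east) — does not cross 180°.
Leg 5: +72.158° → +43.810°, shortest Δλ = -28.348° (west) — does not cross 180°.
Leg 6: +43.810° → -149.974°, shortest Δλ = 166.216° (east) — crosses 180°.
Total crossings: 2.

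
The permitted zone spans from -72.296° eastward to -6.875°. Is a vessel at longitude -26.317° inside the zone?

Band width going east from -72.296° to -6.875°: ((-6.875 − -72.296) mod 360) = 65.421°.
Offset of -26.317° east of the west edge: ((-26.317 − -72.296) mod 360) = 45.979°.
45.979° ≤ 65.421° ⇒ inside.

Yes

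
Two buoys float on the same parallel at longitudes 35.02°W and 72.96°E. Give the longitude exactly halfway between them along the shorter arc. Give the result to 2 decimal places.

Signed shortest Δλ from -35.02° to +72.96° is +107.98°.
Midpoint longitude = -35.02° + (+107.98°)/2 = -35.02° + 53.99° = +18.97°.

18.97°E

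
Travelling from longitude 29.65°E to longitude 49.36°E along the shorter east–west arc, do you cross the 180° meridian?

No

Signed shortest Δλ = ((49.36 − 29.65 + 180) mod 360) − 180 = 19.71°.
Going east by 19.71° from +29.65° reaches +49.36° without touching 180°.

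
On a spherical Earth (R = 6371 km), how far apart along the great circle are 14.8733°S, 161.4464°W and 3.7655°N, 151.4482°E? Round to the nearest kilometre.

Δλ = 151.4482 − -161.4464 = 312.8946°; wrapped into (−180°, 180°]: -47.1054°.
Δφ = 3.7655 − -14.8733 = 18.6388°.
a = sin²(Δφ/2) + cos φ₁ · cos φ₂ · sin²(Δλ/2) = 0.180215.
c = 2·atan2(√a, √(1−a)) = 0.87686 rad → d = 6371·c ≈ 5586.46 km.

5586 km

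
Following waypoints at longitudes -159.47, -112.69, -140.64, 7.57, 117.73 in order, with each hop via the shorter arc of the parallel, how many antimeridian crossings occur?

0

Leg 1: -159.47° → -112.69°, shortest Δλ = 46.78° (east) — does not cross 180°.
Leg 2: -112.69° → -140.64°, shortest Δλ = -27.95° (west) — does not cross 180°.
Leg 3: -140.64° → +7.57°, shortest Δλ = 148.21° (east) — does not cross 180°.
Leg 4: +7.57° → +117.73°, shortest Δλ = 110.16° (east) — does not cross 180°.
Total crossings: 0.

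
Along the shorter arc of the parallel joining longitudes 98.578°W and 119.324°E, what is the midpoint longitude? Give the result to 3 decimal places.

Signed shortest Δλ from -98.578° to +119.324° is -142.098°.
Midpoint longitude = -98.578° + (-142.098°)/2 = -98.578° − 71.049° = -169.627°.
(The naïve average (-98.578 + +119.324)/2 = 10.373° is on the wrong side of the globe.)

169.627°W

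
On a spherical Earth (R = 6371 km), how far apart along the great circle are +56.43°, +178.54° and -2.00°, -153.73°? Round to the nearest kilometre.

Δλ = -153.73 − 178.54 = -332.27°; wrapped into (−180°, 180°]: 27.73°.
Δφ = -2.00 − 56.43 = -58.43°.
a = sin²(Δφ/2) + cos φ₁ · cos φ₂ · sin²(Δλ/2) = 0.269964.
c = 2·atan2(√a, √(1−a)) = 1.09272 rad → d = 6371·c ≈ 6961.72 km.

6962 km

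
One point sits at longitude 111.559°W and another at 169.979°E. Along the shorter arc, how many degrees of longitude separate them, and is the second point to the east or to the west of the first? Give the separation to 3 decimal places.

Raw difference: 169.979 − -111.559 = 281.538°.
Normalise into (−180°, 180°]: 281.538° − 360° = -78.462°.
Negative ⇒ the second point lies to the west; separation 78.462°.

78.462° west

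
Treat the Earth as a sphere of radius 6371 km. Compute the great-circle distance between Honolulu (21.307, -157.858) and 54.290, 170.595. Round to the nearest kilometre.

Δλ = 170.595 − -157.858 = 328.453°; wrapped into (−180°, 180°]: -31.547°.
Δφ = 54.290 − 21.307 = 32.983°.
a = sin²(Δφ/2) + cos φ₁ · cos φ₂ · sin²(Δλ/2) = 0.120767.
c = 2·atan2(√a, √(1−a)) = 0.70984 rad → d = 6371·c ≈ 4522.39 km.

4522 km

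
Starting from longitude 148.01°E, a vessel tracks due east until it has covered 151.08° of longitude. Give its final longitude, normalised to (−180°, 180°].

Start at +148.01°; shift +151.08° → +299.09°.
+299.09° lies outside (−180°, 180°]; subtract 360° → -60.91°.

60.91°W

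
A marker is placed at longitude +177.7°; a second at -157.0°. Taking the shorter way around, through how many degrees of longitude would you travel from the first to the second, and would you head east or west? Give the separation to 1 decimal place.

Raw difference: -157.0 − 177.7 = -334.7°.
Normalise into (−180°, 180°]: -334.7° + 360° = 25.3°.
Positive ⇒ the second point lies to the east; separation 25.3°.

25.3° east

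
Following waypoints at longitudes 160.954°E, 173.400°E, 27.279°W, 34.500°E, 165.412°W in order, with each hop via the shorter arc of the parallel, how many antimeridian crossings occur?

2

Leg 1: +160.954° → +173.400°, shortest Δλ = 12.446° (east) — does not cross 180°.
Leg 2: +173.400° → -27.279°, shortest Δλ = 159.321° (east) — crosses 180°.
Leg 3: -27.279° → +34.500°, shortest Δλ = 61.779° (east) — does not cross 180°.
Leg 4: +34.500° → -165.412°, shortest Δλ = 160.088° (east) — crosses 180°.
Total crossings: 2.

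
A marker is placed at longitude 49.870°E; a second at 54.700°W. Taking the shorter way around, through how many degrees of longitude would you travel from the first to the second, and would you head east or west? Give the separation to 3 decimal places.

Raw difference: -54.700 − 49.870 = -104.57°.
Normalise into (−180°, 180°]: -104.57° stays -104.57°.
Negative ⇒ the second point lies to the west; separation 104.570°.

104.570° west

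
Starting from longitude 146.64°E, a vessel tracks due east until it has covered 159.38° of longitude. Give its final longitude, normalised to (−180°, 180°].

Start at +146.64°; shift +159.38° → +306.02°.
+306.02° lies outside (−180°, 180°]; subtract 360° → -53.98°.

53.98°W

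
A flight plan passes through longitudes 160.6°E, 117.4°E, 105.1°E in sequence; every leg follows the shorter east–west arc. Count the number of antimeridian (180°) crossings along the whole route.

Leg 1: +160.6° → +117.4°, shortest Δλ = -43.2° (west) — does not cross 180°.
Leg 2: +117.4° → +105.1°, shortest Δλ = -12.3° (west) — does not cross 180°.
Total crossings: 0.

0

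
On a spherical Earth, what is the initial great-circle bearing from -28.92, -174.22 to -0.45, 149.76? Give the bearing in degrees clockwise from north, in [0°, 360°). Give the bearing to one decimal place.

303.2°

Δλ = 149.76 − -174.22 = 323.98°; wrapped into (−180°, 180°]: -36.02°.
θ = atan2( sin Δλ · cos φ₂ , cos φ₁ · sin φ₂ − sin φ₁ · cos φ₂ · cos Δλ )
  = atan2(-0.58805, 0.38425) = -56.838° → normalised to [0°, 360°): 303.162°.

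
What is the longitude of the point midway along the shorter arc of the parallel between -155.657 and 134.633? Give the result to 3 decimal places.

Signed shortest Δλ from -155.657° to +134.633° is -69.710°.
Midpoint longitude = -155.657° + (-69.710°)/2 = -155.657° − 34.855° = -190.512°.
Normalise into (−180°, 180°]: +169.488°.
(The naïve average (-155.657 + +134.633)/2 = -10.512° is on the wrong side of the globe.)

+169.488°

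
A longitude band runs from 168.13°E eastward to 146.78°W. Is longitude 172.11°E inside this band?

Band width going east from +168.13° to -146.78°: ((-146.78 − 168.13) mod 360) = 45.09°.
Offset of +172.11° east of the west edge: ((172.11 − 168.13) mod 360) = 3.98°.
3.98° ≤ 45.09° ⇒ inside.

Yes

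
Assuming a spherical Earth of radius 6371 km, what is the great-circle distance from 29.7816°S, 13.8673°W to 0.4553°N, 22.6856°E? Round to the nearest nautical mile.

Δλ = 22.6856 − -13.8673 = 36.5529°.
Δφ = 0.4553 − -29.7816 = 30.2369°.
a = sin²(Δφ/2) + cos φ₁ · cos φ₂ · sin²(Δλ/2) = 0.153379.
c = 2·atan2(√a, √(1−a)) = 0.80482 rad → d = 6371·c ≈ 5127.50 km ≈ 2768.63 nmi.

2769 nmi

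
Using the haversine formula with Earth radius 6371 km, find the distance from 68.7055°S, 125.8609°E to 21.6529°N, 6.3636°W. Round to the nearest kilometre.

13876 km

Δλ = -6.3636 − 125.8609 = -132.2245°.
Δφ = 21.6529 − -68.7055 = 90.3584°.
a = sin²(Δφ/2) + cos φ₁ · cos φ₂ · sin²(Δλ/2) = 0.785314.
c = 2·atan2(√a, √(1−a)) = 2.17807 rad → d = 6371·c ≈ 13876.46 km.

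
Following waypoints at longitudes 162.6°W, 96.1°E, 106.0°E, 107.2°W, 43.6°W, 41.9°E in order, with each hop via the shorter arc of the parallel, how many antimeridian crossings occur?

2

Leg 1: -162.6° → +96.1°, shortest Δλ = -101.3° (west) — crosses 180°.
Leg 2: +96.1° → +106.0°, shortest Δλ = 9.9° (east) — does not cross 180°.
Leg 3: +106.0° → -107.2°, shortest Δλ = 146.8° (east) — crosses 180°.
Leg 4: -107.2° → -43.6°, shortest Δλ = 63.6° (east) — does not cross 180°.
Leg 5: -43.6° → +41.9°, shortest Δλ = 85.5° (east) — does not cross 180°.
Total crossings: 2.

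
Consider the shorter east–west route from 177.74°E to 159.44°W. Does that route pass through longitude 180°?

Naïve |-159.44 − 177.74| = 337.18° > 180°, so the shorter arc goes the other way round — across 180°.
Signed shortest Δλ = ((-159.44 − 177.74 + 180) mod 360) − 180 = 22.82°.
Going east by 22.82° from +177.74° passes through 180° before reaching -159.44°.

Yes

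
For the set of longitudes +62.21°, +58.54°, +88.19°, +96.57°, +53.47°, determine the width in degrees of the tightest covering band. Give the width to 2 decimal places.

Sort the longitudes: +53.47°, +58.54°, +62.21°, +88.19°, +96.57°.
Eastward gaps between consecutive values (wrapping around): 5.07°, 3.67°, 25.98°, 8.38°, 316.90°.
Largest gap = 316.90° ⇒ minimal covering band is its complement: 360° − 316.90° = 43.10°.
Band runs from +53.47° eastward to +96.57°.

43.10°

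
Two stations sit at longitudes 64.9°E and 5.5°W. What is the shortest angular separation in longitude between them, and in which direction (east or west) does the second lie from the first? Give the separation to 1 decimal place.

70.4° west

Raw difference: -5.5 − 64.9 = -70.4°.
Normalise into (−180°, 180°]: -70.4° stays -70.4°.
Negative ⇒ the second point lies to the west; separation 70.4°.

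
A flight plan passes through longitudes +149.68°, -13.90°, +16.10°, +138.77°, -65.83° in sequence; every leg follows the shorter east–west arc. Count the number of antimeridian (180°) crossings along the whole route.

1

Leg 1: +149.68° → -13.90°, shortest Δλ = -163.58° (west) — does not cross 180°.
Leg 2: -13.90° → +16.10°, shortest Δλ = 30.0° (east) — does not cross 180°.
Leg 3: +16.10° → +138.77°, shortest Δλ = 122.67° (east) — does not cross 180°.
Leg 4: +138.77° → -65.83°, shortest Δλ = 155.4° (east) — crosses 180°.
Total crossings: 1.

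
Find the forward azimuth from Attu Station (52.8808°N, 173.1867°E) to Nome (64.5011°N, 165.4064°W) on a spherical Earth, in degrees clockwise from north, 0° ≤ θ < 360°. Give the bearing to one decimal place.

Δλ = -165.4064 − 173.1867 = -338.5931°; wrapped into (−180°, 180°]: 21.4069°.
θ = atan2( sin Δλ · cos φ₂ , cos φ₁ · sin φ₂ − sin φ₁ · cos φ₂ · cos Δλ )
  = atan2(0.15713, 0.22511) = 34.915° → normalised to [0°, 360°): 34.915°.

34.9°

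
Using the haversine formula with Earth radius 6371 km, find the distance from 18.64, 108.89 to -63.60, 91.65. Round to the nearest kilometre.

9266 km

Δλ = 91.65 − 108.89 = -17.24°.
Δφ = -63.60 − 18.64 = -82.24°.
a = sin²(Δφ/2) + cos φ₁ · cos φ₂ · sin²(Δλ/2) = 0.441952.
c = 2·atan2(√a, √(1−a)) = 1.45444 rad → d = 6371·c ≈ 9266.23 km.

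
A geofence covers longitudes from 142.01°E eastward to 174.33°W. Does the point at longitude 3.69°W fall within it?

No

Band width going east from +142.01° to -174.33°: ((-174.33 − 142.01) mod 360) = 43.66°.
Offset of -3.69° east of the west edge: ((-3.69 − 142.01) mod 360) = 214.30°.
214.30° > 43.66° ⇒ outside.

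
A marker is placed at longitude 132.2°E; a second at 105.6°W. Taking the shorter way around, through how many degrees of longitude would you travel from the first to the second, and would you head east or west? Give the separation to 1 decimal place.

122.2° east

Raw difference: -105.6 − 132.2 = -237.8°.
Normalise into (−180°, 180°]: -237.8° + 360° = 122.2°.
Positive ⇒ the second point lies to the east; separation 122.2°.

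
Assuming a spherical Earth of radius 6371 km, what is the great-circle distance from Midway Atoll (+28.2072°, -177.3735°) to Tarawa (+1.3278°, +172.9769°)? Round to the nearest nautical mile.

Δλ = 172.9769 − -177.3735 = 350.3504°; wrapped into (−180°, 180°]: -9.6496°.
Δφ = 1.3278 − 28.2072 = -26.8794°.
a = sin²(Δφ/2) + cos φ₁ · cos φ₂ · sin²(Δλ/2) = 0.060252.
c = 2·atan2(√a, √(1−a)) = 0.49600 rad → d = 6371·c ≈ 3159.99 km ≈ 1706.26 nmi.

1706 nmi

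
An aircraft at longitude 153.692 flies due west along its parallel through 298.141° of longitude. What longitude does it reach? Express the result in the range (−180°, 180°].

-144.449°

Start at +153.692°; shift −298.141° → -144.449°.
-144.449° already lies in (−180°, 180°].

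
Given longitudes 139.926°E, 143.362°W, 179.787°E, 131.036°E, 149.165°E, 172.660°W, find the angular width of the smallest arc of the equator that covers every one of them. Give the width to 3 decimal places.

85.602°

Sort the longitudes: -172.660°, -143.362°, +131.036°, +139.926°, +149.165°, +179.787°.
Eastward gaps between consecutive values (wrapping around): 29.298°, 274.398°, 8.890°, 9.239°, 30.622°, 7.553°.
Largest gap = 274.398° ⇒ minimal covering band is its complement: 360° − 274.398° = 85.602°.
Band runs from +131.036° eastward to -143.362°, crossing the antimeridian.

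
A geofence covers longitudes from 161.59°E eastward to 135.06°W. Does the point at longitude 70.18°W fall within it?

Band width going east from +161.59° to -135.06°: ((-135.06 − 161.59) mod 360) = 63.35°.
Offset of -70.18° east of the west edge: ((-70.18 − 161.59) mod 360) = 128.23°.
128.23° > 63.35° ⇒ outside.

No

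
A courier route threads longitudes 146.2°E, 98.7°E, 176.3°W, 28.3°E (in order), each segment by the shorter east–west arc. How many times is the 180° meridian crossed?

2

Leg 1: +146.2° → +98.7°, shortest Δλ = -47.5° (west) — does not cross 180°.
Leg 2: +98.7° → -176.3°, shortest Δλ = 85.0° (east) — crosses 180°.
Leg 3: -176.3° → +28.3°, shortest Δλ = -155.4° (west) — crosses 180°.
Total crossings: 2.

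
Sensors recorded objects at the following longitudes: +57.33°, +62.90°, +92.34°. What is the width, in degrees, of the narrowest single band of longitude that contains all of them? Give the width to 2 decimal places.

35.01°

Sort the longitudes: +57.33°, +62.90°, +92.34°.
Eastward gaps between consecutive values (wrapping around): 5.57°, 29.44°, 324.99°.
Largest gap = 324.99° ⇒ minimal covering band is its complement: 360° − 324.99° = 35.01°.
Band runs from +57.33° eastward to +92.34°.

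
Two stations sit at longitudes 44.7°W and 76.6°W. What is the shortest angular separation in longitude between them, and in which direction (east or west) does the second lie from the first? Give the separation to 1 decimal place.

31.9° west

Raw difference: -76.6 − -44.7 = -31.9°.
Normalise into (−180°, 180°]: -31.9° stays -31.9°.
Negative ⇒ the second point lies to the west; separation 31.9°.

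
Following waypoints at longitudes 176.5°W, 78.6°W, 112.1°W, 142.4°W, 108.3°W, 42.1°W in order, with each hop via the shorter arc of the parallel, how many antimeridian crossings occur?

Leg 1: -176.5° → -78.6°, shortest Δλ = 97.9° (east) — does not cross 180°.
Leg 2: -78.6° → -112.1°, shortest Δλ = -33.5° (west) — does not cross 180°.
Leg 3: -112.1° → -142.4°, shortest Δλ = -30.3° (west) — does not cross 180°.
Leg 4: -142.4° → -108.3°, shortest Δλ = 34.1° (east) — does not cross 180°.
Leg 5: -108.3° → -42.1°, shortest Δλ = 66.2° (east) — does not cross 180°.
Total crossings: 0.

0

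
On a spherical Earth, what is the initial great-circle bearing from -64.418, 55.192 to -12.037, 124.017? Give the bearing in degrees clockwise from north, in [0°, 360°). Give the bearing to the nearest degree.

76°

Δλ = 124.017 − 55.192 = 68.825°.
θ = atan2( sin Δλ · cos φ₂ , cos φ₁ · sin φ₂ − sin φ₁ · cos φ₂ · cos Δλ )
  = atan2(0.91198, 0.22859) = 75.928° → normalised to [0°, 360°): 75.928°.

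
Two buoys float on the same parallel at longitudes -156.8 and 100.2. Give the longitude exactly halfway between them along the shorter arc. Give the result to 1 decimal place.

Signed shortest Δλ from -156.8° to +100.2° is -103.0°.
Midpoint longitude = -156.8° + (-103.0°)/2 = -156.8° − 51.5° = -208.3°.
Normalise into (−180°, 180°]: +151.7°.
(The naïve average (-156.8 + +100.2)/2 = -28.3° is on the wrong side of the globe.)

+151.7°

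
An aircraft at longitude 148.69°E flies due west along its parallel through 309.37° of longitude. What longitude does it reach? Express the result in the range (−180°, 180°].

Start at +148.69°; shift −309.37° → -160.68°.
-160.68° already lies in (−180°, 180°].

160.68°W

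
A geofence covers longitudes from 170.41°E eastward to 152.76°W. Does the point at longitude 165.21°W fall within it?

Yes

Band width going east from +170.41° to -152.76°: ((-152.76 − 170.41) mod 360) = 36.83°.
Offset of -165.21° east of the west edge: ((-165.21 − 170.41) mod 360) = 24.38°.
24.38° ≤ 36.83° ⇒ inside.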